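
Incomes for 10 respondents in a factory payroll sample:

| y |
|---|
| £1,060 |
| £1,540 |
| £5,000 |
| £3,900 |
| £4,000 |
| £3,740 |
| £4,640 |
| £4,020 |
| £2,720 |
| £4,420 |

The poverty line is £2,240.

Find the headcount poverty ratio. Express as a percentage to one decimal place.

2 of the 10 respondents have income below £2,240.
H = 2/10 = 20.0%.

20.0%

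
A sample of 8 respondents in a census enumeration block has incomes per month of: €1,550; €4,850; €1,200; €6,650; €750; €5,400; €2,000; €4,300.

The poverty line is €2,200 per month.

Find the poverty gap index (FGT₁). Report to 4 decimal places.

Poor units: €750, €1,200, €1,550, €2,000 (q = 4 of N = 8).
Gap ratios (z−y)/z: (2200−750)/2200 = 0.6591; (2200−1200)/2200 = 0.4545; (2200−1550)/2200 = 0.2955; (2200−2000)/2200 = 0.0909.
Sum of shortfalls = 1.500000; P₁ averages over all N: 1.500000 / 8 = 0.1875.

0.1875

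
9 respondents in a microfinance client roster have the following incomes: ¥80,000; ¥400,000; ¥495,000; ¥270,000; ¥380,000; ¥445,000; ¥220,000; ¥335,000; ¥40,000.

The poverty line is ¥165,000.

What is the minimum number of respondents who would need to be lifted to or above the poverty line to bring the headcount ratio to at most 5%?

2

2 of the 9 respondents are poor, so H = 2/9 = 0.222.
A headcount ratio of at most 5% allows at most ⌊0.05 × 9⌋ = 0 poor respondents.
So at least 2 − 0 = 2 must be lifted.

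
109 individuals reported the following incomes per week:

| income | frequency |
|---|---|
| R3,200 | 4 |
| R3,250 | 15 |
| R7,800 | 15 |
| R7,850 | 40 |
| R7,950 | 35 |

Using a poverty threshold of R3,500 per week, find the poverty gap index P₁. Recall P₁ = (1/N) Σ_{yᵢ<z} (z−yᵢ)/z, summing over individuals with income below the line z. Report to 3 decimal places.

Below z: 4×R3,200, 15×R3,250 (q = 19 of N = 109).
Relative gaps: (3500−3200)/3500 = 0.0857 (×4); (3500−3250)/3500 = 0.0714 (×15).
Σ = 1.414286. Dividing by the full population N = 109 gives P₁ = 0.013.

0.013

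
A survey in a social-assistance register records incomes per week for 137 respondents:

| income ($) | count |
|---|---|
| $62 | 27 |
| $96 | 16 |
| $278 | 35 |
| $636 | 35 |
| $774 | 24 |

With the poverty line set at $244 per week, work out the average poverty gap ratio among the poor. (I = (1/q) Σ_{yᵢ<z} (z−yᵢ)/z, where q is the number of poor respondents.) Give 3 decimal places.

0.694

Below z: 27×$62, 16×$96 (q = 43 of N = 137).
Shortfall ratios (z−y)/z: 0.7459 (×27), 0.6066 (×16); sum = 29.844262.
I averages over the q = 43 poor units only: 29.844262 / 43 = 0.694.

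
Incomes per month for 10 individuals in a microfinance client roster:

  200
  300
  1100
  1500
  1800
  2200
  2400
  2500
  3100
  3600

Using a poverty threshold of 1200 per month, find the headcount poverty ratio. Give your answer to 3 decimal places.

0.300

3 of the 10 individuals have income below 1200.
H = 3/10 = 0.300.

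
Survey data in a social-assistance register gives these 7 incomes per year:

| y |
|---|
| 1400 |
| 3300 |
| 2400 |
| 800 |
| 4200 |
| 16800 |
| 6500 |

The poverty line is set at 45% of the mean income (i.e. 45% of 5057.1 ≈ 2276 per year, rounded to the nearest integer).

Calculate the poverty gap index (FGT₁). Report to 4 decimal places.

Below z: 800, 1400 (q = 2 of N = 7).
Gap ratios (z−y)/z: (2276−800)/2276 = 0.6485; (2276−1400)/2276 = 0.3849.
Σ = 1.033392. Dividing by the full population N = 7 gives P₁ = 0.1476.

0.1476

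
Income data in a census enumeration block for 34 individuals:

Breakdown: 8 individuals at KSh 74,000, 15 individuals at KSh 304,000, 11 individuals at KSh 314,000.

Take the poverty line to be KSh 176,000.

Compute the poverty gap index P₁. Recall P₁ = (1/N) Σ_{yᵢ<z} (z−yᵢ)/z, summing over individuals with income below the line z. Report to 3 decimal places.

Below the line: 8×KSh 74,000 (q = 8 of N = 34).
Normalized shortfalls: (176000−74000)/176000 = 0.5795 (×8).
Sum of shortfalls = 4.636364; P₁ averages over all N: 4.636364 / 34 = 0.136.

0.136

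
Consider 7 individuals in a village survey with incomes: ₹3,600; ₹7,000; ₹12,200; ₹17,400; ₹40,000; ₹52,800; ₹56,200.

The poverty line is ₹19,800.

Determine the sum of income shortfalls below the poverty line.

₹39,000

Below the line: ₹3,600, ₹7,000, ₹12,200, ₹17,400 (q = 4 of N = 7).
Individual gaps: 19800−3600 = 16200; 19800−7000 = 12800; 19800−12200 = 7600; 19800−17400 = 2400.
Aggregate gap = ₹39,000.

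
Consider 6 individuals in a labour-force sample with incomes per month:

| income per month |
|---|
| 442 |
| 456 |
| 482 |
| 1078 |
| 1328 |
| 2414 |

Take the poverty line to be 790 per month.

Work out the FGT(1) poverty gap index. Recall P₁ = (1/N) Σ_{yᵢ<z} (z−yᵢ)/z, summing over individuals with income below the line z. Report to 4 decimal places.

Incomes under z: 442, 456, 482 (q = 3 of N = 6).
Relative gaps: (790−442)/790 = 0.4405; (790−456)/790 = 0.4228; (790−482)/790 = 0.3899.
Sum of shortfalls = 1.253165; P₁ averages over all N: 1.253165 / 6 = 0.2089.

0.2089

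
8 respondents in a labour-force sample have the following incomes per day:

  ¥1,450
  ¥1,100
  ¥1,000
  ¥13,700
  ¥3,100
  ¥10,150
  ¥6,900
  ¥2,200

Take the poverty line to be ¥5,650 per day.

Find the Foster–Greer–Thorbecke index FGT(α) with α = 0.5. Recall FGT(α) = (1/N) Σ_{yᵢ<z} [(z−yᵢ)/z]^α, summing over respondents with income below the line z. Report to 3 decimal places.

Below the line: ¥1,000, ¥1,100, ¥1,450, ¥2,200, ¥3,100 (q = 5 of N = 8).
Normalized shortfalls: (5650−1000)/5650 = 0.8230; (5650−1100)/5650 = 0.8053; (5650−1450)/5650 = 0.7434; (5650−2200)/5650 = 0.6106; (5650−3100)/5650 = 0.4513.
Raised to α = 0.5: 0.90720; 0.89739; 0.86218; 0.78142; 0.67181.
Sum = 4.120004; FGT(0.5) = 4.120004 / 8 = 0.515.

0.515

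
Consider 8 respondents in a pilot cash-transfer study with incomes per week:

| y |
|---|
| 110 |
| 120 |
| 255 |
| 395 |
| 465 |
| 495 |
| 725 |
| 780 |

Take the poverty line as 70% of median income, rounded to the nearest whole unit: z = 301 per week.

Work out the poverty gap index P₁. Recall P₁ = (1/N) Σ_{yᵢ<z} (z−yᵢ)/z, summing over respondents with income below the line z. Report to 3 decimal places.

Incomes under z: 110, 120, 255 (q = 3 of N = 8).
Relative gaps: (301−110)/301 = 0.6346; (301−120)/301 = 0.6013; (301−255)/301 = 0.1528.
Sum of shortfalls = 1.388704; P₁ averages over all N: 1.388704 / 8 = 0.174.

0.174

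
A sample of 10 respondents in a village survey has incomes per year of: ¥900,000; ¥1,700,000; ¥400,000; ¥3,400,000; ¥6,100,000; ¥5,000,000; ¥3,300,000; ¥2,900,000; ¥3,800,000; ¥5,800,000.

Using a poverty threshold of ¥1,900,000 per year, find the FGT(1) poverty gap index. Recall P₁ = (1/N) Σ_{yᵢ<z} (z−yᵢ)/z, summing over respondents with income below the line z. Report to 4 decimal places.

Below the line: ¥400,000, ¥900,000, ¥1,700,000 (q = 3 of N = 10).
Shortfall ratios: (1900000−400000)/1900000 = 0.7895; (1900000−900000)/1900000 = 0.5263; (1900000−1700000)/1900000 = 0.1053.
Σ = 1.421053. Dividing by the full population N = 10 gives P₁ = 0.1421.

0.1421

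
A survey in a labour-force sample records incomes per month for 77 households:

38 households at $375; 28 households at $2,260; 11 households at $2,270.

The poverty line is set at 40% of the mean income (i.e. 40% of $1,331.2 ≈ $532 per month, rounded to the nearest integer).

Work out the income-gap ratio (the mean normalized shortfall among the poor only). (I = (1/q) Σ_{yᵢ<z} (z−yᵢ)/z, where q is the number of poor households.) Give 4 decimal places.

0.2951

Poor units: 38×$375 (q = 38 of N = 77).
Shortfall ratios (z−y)/z: 0.2951 (×38); sum = 11.214286.
I averages over the q = 38 poor units only: 11.214286 / 38 = 0.2951.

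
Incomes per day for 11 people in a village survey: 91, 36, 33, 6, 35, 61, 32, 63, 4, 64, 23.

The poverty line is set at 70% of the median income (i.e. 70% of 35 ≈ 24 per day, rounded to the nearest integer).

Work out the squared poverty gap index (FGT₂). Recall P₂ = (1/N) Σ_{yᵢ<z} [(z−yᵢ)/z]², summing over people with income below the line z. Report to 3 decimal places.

Incomes under z: 4, 6, 23 (q = 3 of N = 11).
Shortfall ratios: (24−4)/24 = 0.8333; (24−6)/24 = 0.7500; (24−23)/24 = 0.0417.
Squared: 0.6944; 0.5625; 0.0017.
Sum = 1.258681; P₂ = 1.258681 / 11 = 0.114.

0.114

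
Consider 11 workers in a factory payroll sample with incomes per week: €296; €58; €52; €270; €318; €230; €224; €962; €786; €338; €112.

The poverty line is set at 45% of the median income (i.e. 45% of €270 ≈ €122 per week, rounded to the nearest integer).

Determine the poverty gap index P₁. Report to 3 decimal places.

Incomes under z: €52, €58, €112 (q = 3 of N = 11).
Shortfall ratios: (122−52)/122 = 0.5738; (122−58)/122 = 0.5246; (122−112)/122 = 0.0820.
Σ = 1.180328. Dividing by the full population N = 11 gives P₁ = 0.107.

0.107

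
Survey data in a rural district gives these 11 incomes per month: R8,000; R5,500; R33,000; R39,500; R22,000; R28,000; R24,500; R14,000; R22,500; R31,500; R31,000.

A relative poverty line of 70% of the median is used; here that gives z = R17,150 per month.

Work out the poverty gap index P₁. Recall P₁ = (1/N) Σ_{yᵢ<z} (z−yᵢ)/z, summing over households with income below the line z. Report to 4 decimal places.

0.1270

Poor units: R5,500, R8,000, R14,000 (q = 3 of N = 11).
Gap ratios (z−y)/z: (17150−5500)/17150 = 0.6793; (17150−8000)/17150 = 0.5335; (17150−14000)/17150 = 0.1837.
Σ = 1.396501. Dividing by the full population N = 11 gives P₁ = 0.1270.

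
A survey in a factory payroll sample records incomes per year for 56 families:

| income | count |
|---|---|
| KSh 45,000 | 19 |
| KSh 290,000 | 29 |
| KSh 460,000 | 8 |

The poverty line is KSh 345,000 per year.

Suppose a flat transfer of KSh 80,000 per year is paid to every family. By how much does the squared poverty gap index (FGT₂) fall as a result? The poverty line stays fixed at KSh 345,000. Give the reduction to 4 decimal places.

Before: below the line — 19×KSh 45,000, 29×KSh 290,000; squared poverty gap index (FGT₂) = 0.269710.
After the KSh 80,000 transfer: below the line — 19×KSh 125,000; squared poverty gap index (FGT₂) = 0.137966.
Reduction = 0.269710 − 0.137966 = 0.1317.

0.1317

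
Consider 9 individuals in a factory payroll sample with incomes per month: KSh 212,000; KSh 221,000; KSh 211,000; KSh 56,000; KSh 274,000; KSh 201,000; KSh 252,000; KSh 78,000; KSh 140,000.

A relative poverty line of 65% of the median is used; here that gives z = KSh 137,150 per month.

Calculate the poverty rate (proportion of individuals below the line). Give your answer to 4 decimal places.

2 of the 9 individuals have income below KSh 137,150.
H = 2/9 = 0.2222.

0.2222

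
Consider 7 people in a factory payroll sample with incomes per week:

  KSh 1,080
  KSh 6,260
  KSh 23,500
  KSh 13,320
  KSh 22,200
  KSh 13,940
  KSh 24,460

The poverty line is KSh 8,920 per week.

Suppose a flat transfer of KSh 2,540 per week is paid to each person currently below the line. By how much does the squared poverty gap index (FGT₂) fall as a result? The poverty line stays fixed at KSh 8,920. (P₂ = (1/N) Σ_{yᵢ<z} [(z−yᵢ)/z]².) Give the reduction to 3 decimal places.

Before: below the line — KSh 1,080, KSh 6,260; squared poverty gap index (FGT₂) = 0.12306.
After the KSh 2,540 transfer: below the line — KSh 3,620, KSh 8,800; squared poverty gap index (FGT₂) = 0.05046.
Reduction = 0.12306 − 0.05046 = 0.073.

0.073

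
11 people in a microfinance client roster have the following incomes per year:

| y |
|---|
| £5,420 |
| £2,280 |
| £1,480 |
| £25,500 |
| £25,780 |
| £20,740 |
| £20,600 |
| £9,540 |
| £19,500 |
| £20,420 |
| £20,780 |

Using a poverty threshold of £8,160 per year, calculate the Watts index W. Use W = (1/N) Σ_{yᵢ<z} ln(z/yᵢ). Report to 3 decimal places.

0.308

Incomes under z: £1,480, £2,280, £5,420 (q = 3 of N = 11).
ln(z/y) terms: ln(8160/1480) = 1.7072; ln(8160/2280) = 1.2751; ln(8160/5420) = 0.4091.
W = 3.391419 / 11 = 0.308.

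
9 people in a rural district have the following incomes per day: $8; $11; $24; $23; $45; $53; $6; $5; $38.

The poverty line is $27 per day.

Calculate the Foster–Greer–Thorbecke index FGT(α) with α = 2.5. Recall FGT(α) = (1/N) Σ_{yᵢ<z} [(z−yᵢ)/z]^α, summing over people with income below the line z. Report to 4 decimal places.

Below the line: $5, $6, $8, $11, $23, $24 (q = 6 of N = 9).
Shortfall ratios: (27−5)/27 = 0.8148; (27−6)/27 = 0.7778; (27−8)/27 = 0.7037; (27−11)/27 = 0.5926; (27−23)/27 = 0.1481; (27−24)/27 = 0.1111.
Raised to α = 2.5: 0.59930; 0.53351; 0.41541; 0.27033; 0.00845; 0.00412.
Sum = 1.831108; FGT(2.5) = 1.831108 / 9 = 0.2035.

0.2035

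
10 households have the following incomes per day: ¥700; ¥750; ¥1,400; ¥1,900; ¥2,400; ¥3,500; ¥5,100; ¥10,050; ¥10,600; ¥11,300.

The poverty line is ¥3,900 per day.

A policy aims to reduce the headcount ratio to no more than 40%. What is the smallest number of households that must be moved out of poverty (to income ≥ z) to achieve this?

2

6 of the 10 households are poor, so H = 6/10 = 0.600.
A headcount ratio of at most 40% allows at most ⌊0.40 × 10⌋ = 4 poor households.
So at least 6 − 4 = 2 must be lifted.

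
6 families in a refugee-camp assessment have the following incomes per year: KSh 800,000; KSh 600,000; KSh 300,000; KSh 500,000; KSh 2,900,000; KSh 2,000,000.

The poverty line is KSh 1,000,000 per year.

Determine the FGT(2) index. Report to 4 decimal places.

Poor units: KSh 300,000, KSh 500,000, KSh 600,000, KSh 800,000 (q = 4 of N = 6).
Relative gaps: (1000000−300000)/1000000 = 0.7000; (1000000−500000)/1000000 = 0.5000; (1000000−600000)/1000000 = 0.4000; (1000000−800000)/1000000 = 0.2000.
Squared: 0.4900; 0.2500; 0.1600; 0.0400.
Sum = 0.940000; P₂ = 0.940000 / 6 = 0.1567.

0.1567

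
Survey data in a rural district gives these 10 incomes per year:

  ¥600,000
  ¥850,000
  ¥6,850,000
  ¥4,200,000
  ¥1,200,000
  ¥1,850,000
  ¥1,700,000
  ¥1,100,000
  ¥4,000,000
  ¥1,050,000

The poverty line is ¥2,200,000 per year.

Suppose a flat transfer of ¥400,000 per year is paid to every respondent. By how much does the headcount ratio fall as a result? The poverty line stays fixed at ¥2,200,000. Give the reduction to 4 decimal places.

0.1000

Before: below the line — ¥600,000, ¥850,000, ¥1,050,000, ¥1,100,000, ¥1,200,000, ¥1,700,000, ¥1,850,000; headcount ratio = 0.700000.
After the ¥400,000 transfer: below the line — ¥1,000,000, ¥1,250,000, ¥1,450,000, ¥1,500,000, ¥1,600,000, ¥2,100,000; headcount ratio = 0.600000.
Reduction = 0.700000 − 0.600000 = 0.1000.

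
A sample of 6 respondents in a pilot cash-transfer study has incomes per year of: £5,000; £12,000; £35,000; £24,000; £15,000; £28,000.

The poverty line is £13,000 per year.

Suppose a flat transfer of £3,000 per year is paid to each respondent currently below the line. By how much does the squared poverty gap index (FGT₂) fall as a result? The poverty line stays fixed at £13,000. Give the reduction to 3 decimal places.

0.039

Before: below the line — £5,000, £12,000; squared poverty gap index (FGT₂) = 0.06410.
After the £3,000 transfer: below the line — £8,000; squared poverty gap index (FGT₂) = 0.02465.
Reduction = 0.06410 − 0.02465 = 0.039.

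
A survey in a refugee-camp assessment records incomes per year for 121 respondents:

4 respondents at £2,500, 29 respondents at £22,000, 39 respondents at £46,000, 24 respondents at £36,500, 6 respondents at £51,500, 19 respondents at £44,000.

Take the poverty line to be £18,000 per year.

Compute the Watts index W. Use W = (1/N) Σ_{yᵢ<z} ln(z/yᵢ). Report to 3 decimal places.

Incomes under z: 4×£2,500 (q = 4 of N = 121).
Log shortfalls: ln(18000/2500) = 1.9741 (×4).
W = 7.896324 / 121 = 0.065.

0.065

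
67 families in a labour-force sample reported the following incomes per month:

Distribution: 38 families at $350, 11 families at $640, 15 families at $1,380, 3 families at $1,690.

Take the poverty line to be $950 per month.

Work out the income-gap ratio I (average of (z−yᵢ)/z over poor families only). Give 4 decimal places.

Below the line: 38×$350, 11×$640 (q = 49 of N = 67).
Relative gaps: 0.6316 (×38), 0.3263 (×11); sum = 27.589474.
I averages over the q = 49 poor units only: 27.589474 / 49 = 0.5631.

0.5631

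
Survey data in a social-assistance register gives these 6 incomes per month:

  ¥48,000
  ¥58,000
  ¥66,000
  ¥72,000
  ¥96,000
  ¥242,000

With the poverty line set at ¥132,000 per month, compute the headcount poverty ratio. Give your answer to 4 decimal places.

5 of the 6 individuals have income below ¥132,000.
H = 5/6 = 0.8333.

0.8333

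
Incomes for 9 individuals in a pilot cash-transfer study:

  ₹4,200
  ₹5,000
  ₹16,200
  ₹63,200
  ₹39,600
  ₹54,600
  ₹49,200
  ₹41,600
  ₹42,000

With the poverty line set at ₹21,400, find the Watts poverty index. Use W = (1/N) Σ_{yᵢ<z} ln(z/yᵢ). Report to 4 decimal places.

Below z: ₹4,200, ₹5,000, ₹16,200 (q = 3 of N = 9).
Log gaps: ln(21400/4200) = 1.6283; ln(21400/5000) = 1.4540; ln(21400/16200) = 0.2784.
W = 3.360639 / 9 = 0.3734.

0.3734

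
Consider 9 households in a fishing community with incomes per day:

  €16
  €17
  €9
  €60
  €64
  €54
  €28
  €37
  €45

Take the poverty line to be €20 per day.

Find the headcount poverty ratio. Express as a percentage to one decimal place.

3 of the 9 households have income below €20.
H = 3/9 = 33.3%.

33.3%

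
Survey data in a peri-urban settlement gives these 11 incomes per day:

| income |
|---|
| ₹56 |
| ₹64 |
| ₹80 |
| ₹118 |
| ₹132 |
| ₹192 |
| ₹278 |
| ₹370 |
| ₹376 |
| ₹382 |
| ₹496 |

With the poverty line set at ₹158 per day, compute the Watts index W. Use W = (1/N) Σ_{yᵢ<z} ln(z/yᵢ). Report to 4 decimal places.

0.2812

Below z: ₹56, ₹64, ₹80, ₹118, ₹132 (q = 5 of N = 11).
Log gaps: ln(158/56) = 1.0372; ln(158/64) = 0.9037; ln(158/80) = 0.6806; ln(158/118) = 0.2919; ln(158/132) = 0.1798.
W = 3.093227 / 11 = 0.2812.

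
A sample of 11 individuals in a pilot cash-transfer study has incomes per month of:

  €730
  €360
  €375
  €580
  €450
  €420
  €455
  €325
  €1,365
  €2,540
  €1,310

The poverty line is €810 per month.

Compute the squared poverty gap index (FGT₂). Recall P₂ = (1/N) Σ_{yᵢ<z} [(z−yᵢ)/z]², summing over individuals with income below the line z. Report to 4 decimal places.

Poor units: €325, €360, €375, €420, €450, €455, €580, €730 (q = 8 of N = 11).
Shortfall ratios: (810−325)/810 = 0.5988; (810−360)/810 = 0.5556; (810−375)/810 = 0.5370; (810−420)/810 = 0.4815; (810−450)/810 = 0.4444; (810−455)/810 = 0.4383; (810−580)/810 = 0.2840; (810−730)/810 = 0.0988.
Squared: 0.3585; 0.3086; 0.2884; 0.2318; 0.1975; 0.1921; 0.0806; 0.0098.
Sum = 1.667391; P₂ = 1.667391 / 11 = 0.1516.

0.1516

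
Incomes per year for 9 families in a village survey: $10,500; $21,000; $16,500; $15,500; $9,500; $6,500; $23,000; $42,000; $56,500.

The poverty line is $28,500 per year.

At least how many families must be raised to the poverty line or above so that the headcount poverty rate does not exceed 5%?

7

7 of the 9 families are poor, so H = 7/9 = 0.778.
A headcount ratio of at most 5% allows at most ⌊0.05 × 9⌋ = 0 poor families.
So at least 7 − 0 = 7 must be lifted.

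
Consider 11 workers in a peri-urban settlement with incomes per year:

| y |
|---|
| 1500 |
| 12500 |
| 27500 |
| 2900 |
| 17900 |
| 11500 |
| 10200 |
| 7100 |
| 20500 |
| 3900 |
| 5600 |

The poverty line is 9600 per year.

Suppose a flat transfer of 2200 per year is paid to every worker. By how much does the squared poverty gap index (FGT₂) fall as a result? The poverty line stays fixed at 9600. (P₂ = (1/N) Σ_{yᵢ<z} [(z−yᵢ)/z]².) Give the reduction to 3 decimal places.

0.093

Before: below the line — 1500, 2900, 3900, 5600, 7100; squared poverty gap index (FGT₂) = 0.16300.
After the 2200 transfer: below the line — 3700, 5100, 6100, 7800, 9300; squared poverty gap index (FGT₂) = 0.06968.
Reduction = 0.16300 − 0.06968 = 0.093.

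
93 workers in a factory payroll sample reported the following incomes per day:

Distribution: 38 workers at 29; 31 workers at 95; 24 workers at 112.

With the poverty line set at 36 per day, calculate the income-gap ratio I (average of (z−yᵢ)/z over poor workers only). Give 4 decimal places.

0.1944

Incomes under z: 38×29 (q = 38 of N = 93).
Shortfall ratios (z−y)/z: 0.1944 (×38); sum = 7.388889.
The income-gap ratio divides by q (the poor only): 7.388889 / 38 = 0.1944.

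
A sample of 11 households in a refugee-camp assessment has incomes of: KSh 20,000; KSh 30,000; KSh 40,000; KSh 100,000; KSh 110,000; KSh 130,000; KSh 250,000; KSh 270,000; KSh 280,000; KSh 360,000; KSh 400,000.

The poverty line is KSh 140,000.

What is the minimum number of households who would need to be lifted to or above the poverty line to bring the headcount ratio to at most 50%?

6 of the 11 households are poor, so H = 6/11 = 0.545.
A headcount ratio of at most 50% allows at most ⌊0.50 × 11⌋ = 5 poor households.
So at least 6 − 5 = 1 must be lifted.

1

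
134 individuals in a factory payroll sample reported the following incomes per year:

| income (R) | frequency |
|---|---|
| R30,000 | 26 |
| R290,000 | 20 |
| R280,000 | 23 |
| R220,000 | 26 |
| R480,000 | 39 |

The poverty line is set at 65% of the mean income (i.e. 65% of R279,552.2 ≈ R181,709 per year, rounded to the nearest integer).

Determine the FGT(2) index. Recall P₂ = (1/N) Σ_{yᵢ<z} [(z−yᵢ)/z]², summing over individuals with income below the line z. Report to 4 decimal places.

Below the line: 26×R30,000 (q = 26 of N = 134).
Normalized shortfalls: (181709−30000)/181709 = 0.8349 (×26).
Squared: 0.6971 (×26).
Sum = 18.123546; P₂ = 18.123546 / 134 = 0.1353.

0.1353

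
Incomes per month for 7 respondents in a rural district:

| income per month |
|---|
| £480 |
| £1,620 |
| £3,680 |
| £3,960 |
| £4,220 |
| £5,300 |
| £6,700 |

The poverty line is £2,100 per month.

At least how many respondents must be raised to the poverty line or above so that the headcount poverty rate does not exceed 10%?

Currently q = 2 of N = 7 are below the line (H = 0.286).
A headcount ratio of at most 10% allows at most ⌊0.10 × 7⌋ = 0 poor respondents.
So at least 2 − 0 = 2 must be lifted.

2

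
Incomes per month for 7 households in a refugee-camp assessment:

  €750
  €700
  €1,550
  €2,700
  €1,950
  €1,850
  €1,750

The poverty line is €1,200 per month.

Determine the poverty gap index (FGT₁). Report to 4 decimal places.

0.1131

Below z: €700, €750 (q = 2 of N = 7).
Normalized shortfalls: (1200−700)/1200 = 0.4167; (1200−750)/1200 = 0.3750.
Sum of shortfalls = 0.791667; P₁ averages over all N: 0.791667 / 7 = 0.1131.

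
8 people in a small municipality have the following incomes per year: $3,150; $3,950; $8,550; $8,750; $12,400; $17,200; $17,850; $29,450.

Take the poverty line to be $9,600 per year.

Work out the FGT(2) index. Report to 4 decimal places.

0.1022

Incomes under z: $3,150, $3,950, $8,550, $8,750 (q = 4 of N = 8).
Shortfall ratios: (9600−3150)/9600 = 0.6719; (9600−3950)/9600 = 0.5885; (9600−8550)/9600 = 0.1094; (9600−8750)/9600 = 0.0885.
Squared: 0.4514; 0.3464; 0.0120; 0.0078.
Sum = 0.817600; P₂ = 0.817600 / 8 = 0.1022.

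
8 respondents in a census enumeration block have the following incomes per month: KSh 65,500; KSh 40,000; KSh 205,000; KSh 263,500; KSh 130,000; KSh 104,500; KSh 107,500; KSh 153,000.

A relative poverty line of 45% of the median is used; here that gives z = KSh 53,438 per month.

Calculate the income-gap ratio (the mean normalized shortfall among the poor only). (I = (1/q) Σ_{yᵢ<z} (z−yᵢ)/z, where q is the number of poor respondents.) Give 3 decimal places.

Poor units: KSh 40,000 (q = 1 of N = 8).
Relative gaps: 0.2515; sum = 0.251469.
The income-gap ratio divides by q (the poor only): 0.251469 / 1 = 0.251.

0.251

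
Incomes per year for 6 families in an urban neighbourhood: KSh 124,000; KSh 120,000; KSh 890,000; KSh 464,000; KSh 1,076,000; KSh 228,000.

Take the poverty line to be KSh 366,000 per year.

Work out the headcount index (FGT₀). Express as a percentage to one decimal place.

3 of the 6 families have income below KSh 366,000.
H = 3/6 = 50.0%.

50.0%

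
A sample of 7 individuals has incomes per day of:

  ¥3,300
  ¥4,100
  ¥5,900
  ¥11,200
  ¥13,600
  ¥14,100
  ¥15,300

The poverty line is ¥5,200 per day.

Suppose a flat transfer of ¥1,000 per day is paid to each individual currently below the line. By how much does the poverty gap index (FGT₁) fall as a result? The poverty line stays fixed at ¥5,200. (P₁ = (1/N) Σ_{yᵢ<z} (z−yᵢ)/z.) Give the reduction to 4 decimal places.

0.0549

Before: below the line — ¥3,300, ¥4,100; poverty gap index (FGT₁) = 0.082418.
After the ¥1,000 transfer: below the line — ¥4,300, ¥5,100; poverty gap index (FGT₁) = 0.027473.
Reduction = 0.082418 − 0.027473 = 0.0549.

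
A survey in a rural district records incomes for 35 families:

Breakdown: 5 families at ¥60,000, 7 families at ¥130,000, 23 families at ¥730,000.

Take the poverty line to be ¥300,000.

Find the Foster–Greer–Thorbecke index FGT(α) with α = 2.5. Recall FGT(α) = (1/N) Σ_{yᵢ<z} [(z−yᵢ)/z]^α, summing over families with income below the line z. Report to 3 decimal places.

Below the line: 5×¥60,000, 7×¥130,000 (q = 12 of N = 35).
Normalized shortfalls: (300000−60000)/300000 = 0.8000 (×5); (300000−130000)/300000 = 0.5667 (×7).
Raised to α = 2.5: 0.57243 (×5); 0.24172 (×7).
Sum = 4.554233; FGT(2.5) = 4.554233 / 35 = 0.130.

0.130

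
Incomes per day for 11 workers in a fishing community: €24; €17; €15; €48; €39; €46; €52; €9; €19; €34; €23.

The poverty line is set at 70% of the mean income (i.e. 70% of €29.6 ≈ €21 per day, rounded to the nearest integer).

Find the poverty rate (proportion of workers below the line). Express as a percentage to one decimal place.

36.4%

4 of the 11 workers have income below €21.
H = 4/11 = 36.4%.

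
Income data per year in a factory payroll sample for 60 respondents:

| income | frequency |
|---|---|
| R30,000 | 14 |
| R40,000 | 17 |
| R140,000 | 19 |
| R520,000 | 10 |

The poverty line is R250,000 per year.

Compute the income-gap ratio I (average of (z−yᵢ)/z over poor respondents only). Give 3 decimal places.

0.699

Below z: 14×R30,000, 17×R40,000, 19×R140,000 (q = 50 of N = 60).
Shortfall ratios (z−y)/z: 0.8800 (×14), 0.8400 (×17), 0.4400 (×19); sum = 34.960000.
I averages over the q = 50 poor units only: 34.960000 / 50 = 0.699.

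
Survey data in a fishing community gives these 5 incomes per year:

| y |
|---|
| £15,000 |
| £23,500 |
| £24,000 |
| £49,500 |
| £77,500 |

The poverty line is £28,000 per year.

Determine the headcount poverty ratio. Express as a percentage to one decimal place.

3 of the 5 individuals have income below £28,000.
H = 3/5 = 60.0%.

60.0%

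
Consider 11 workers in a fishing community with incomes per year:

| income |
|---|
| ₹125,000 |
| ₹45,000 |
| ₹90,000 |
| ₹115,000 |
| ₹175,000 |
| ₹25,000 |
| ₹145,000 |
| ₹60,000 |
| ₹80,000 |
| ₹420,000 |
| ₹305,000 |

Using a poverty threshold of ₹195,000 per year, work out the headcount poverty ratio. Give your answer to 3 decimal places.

9 of the 11 workers have income below ₹195,000.
H = 9/11 = 0.818.

0.818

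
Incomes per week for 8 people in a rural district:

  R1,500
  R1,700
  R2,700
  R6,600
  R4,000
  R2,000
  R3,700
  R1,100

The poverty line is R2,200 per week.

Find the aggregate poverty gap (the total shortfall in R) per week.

R2,500

Below the line: R1,100, R1,500, R1,700, R2,000 (q = 4 of N = 8).
Individual gaps: 2200−1100 = 1100; 2200−1500 = 700; 2200−1700 = 500; 2200−2000 = 200.
Aggregate gap = R2,500.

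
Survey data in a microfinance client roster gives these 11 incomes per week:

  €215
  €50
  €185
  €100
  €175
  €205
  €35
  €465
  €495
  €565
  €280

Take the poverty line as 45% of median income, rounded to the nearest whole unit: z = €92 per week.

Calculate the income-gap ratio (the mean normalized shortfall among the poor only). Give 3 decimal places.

Below z: €35, €50 (q = 2 of N = 11).
Shortfall ratios (z−y)/z: 0.6196, 0.4565; sum = 1.076087.
I averages over the q = 2 poor units only: 1.076087 / 2 = 0.538.

0.538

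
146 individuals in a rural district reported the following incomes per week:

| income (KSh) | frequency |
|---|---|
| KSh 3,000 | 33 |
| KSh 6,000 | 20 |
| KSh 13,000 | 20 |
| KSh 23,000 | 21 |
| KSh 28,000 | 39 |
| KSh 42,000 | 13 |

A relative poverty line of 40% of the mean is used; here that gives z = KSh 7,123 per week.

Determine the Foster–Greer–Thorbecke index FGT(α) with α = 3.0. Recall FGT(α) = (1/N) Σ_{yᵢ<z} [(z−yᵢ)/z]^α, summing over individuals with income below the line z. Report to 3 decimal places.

0.044

Below z: 33×KSh 3,000, 20×KSh 6,000 (q = 53 of N = 146).
Gap ratios (z−y)/z: (7123−3000)/7123 = 0.5788 (×33); (7123−6000)/7123 = 0.1577 (×20).
Raised to α = 3.0: 0.19393 (×33); 0.00392 (×20).
Sum = 6.478156; FGT(3.0) = 6.478156 / 146 = 0.044.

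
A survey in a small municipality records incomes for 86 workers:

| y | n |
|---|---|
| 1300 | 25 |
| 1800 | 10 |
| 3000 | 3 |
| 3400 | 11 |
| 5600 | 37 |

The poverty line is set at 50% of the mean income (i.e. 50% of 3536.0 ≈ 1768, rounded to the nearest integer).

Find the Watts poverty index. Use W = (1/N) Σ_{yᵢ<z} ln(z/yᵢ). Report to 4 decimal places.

Below z: 25×1300 (q = 25 of N = 86).
Log shortfalls: ln(1768/1300) = 0.3075 (×25).
W = 7.687117 / 86 = 0.0894.

0.0894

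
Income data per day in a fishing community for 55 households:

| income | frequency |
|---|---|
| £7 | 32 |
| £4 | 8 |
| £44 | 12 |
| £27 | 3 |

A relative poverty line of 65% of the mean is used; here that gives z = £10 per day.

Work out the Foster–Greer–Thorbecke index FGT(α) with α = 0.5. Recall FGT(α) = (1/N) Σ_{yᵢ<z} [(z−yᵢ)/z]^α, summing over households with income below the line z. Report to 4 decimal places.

0.4313

Incomes under z: 8×£4, 32×£7 (q = 40 of N = 55).
Normalized shortfalls: (10−4)/10 = 0.6000 (×8); (10−7)/10 = 0.3000 (×32).
Raised to α = 0.5: 0.77460 (×8); 0.54772 (×32).
Sum = 23.723895; FGT(0.5) = 23.723895 / 55 = 0.4313.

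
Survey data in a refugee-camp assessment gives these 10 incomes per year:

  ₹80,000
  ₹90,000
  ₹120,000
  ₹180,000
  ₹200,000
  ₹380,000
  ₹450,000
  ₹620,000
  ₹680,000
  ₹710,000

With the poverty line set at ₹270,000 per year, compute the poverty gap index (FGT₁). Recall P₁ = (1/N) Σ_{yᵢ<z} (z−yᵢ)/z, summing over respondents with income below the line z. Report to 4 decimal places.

0.2519

Incomes under z: ₹80,000, ₹90,000, ₹120,000, ₹180,000, ₹200,000 (q = 5 of N = 10).
Shortfall ratios: (270000−80000)/270000 = 0.7037; (270000−90000)/270000 = 0.6667; (270000−120000)/270000 = 0.5556; (270000−180000)/270000 = 0.3333; (270000−200000)/270000 = 0.2593.
Sum of shortfalls = 2.518519; P₁ averages over all N: 2.518519 / 10 = 0.2519.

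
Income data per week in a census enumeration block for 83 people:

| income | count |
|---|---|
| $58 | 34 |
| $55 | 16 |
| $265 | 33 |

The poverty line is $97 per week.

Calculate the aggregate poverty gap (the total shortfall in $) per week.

Below the line: 16×$55, 34×$58 (q = 50 of N = 83).
Individual gaps: 16×(97−55) = 672; 34×(97−58) = 1326.
Aggregate gap = $1,998.

$1,998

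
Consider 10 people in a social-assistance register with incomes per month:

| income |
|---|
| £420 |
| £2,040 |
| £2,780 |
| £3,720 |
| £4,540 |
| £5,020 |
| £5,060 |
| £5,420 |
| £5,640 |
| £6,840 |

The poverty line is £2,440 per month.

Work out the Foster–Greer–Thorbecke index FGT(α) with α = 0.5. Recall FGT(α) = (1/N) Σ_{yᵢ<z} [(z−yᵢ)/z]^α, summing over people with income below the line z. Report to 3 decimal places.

Incomes under z: £420, £2,040 (q = 2 of N = 10).
Normalized shortfalls: (2440−420)/2440 = 0.8279; (2440−2040)/2440 = 0.1639.
Raised to α = 0.5: 0.90987; 0.40489.
Sum = 1.314761; FGT(0.5) = 1.314761 / 10 = 0.131.

0.131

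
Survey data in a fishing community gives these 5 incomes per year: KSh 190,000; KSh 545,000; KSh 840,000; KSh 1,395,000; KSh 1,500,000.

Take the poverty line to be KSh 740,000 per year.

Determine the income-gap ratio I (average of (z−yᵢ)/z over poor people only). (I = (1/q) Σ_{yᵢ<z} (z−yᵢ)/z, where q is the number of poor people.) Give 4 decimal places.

Incomes under z: KSh 190,000, KSh 545,000 (q = 2 of N = 5).
Shortfall ratios (z−y)/z: 0.7432, 0.2635; sum = 1.006757.
The income-gap ratio divides by q (the poor only): 1.006757 / 2 = 0.5034.

0.5034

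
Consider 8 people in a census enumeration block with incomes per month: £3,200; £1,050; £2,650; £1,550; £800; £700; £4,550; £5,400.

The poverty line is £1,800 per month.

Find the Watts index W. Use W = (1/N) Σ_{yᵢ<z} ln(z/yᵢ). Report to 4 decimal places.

0.3055

Incomes under z: £700, £800, £1,050, £1,550 (q = 4 of N = 8).
ln(z/y) terms: ln(1800/700) = 0.9445; ln(1800/800) = 0.8109; ln(1800/1050) = 0.5390; ln(1800/1550) = 0.1495.
W = 2.443920 / 8 = 0.3055.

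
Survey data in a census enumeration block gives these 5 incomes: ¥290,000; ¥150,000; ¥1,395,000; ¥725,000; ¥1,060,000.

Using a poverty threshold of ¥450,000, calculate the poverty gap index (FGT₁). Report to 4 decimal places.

Incomes under z: ¥150,000, ¥290,000 (q = 2 of N = 5).
Gap ratios (z−y)/z: (450000−150000)/450000 = 0.6667; (450000−290000)/450000 = 0.3556.
Σ = 1.022222. Dividing by the full population N = 5 gives P₁ = 0.2044.

0.2044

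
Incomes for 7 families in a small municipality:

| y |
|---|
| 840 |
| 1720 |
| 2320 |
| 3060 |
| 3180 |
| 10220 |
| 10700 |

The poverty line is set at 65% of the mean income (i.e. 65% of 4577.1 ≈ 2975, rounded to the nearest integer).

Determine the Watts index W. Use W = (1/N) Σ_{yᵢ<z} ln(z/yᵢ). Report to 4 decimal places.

0.2945

Below the line: 840, 1720, 2320 (q = 3 of N = 7).
Log gaps: ln(2975/840) = 1.2646; ln(2975/1720) = 0.5479; ln(2975/2320) = 0.2487.
W = 2.061194 / 7 = 0.2945.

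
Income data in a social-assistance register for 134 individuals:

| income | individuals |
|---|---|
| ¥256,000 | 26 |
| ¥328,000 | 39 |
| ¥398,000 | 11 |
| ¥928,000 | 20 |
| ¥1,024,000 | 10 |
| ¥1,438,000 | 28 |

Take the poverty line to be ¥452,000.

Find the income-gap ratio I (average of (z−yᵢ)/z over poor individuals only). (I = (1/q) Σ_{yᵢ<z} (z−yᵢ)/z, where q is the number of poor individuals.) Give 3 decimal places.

Poor units: 26×¥256,000, 39×¥328,000, 11×¥398,000 (q = 76 of N = 134).
Relative gaps: 0.4336 (×26), 0.2743 (×39), 0.1195 (×11); sum = 23.287611.
The income-gap ratio divides by q (the poor only): 23.287611 / 76 = 0.306.

0.306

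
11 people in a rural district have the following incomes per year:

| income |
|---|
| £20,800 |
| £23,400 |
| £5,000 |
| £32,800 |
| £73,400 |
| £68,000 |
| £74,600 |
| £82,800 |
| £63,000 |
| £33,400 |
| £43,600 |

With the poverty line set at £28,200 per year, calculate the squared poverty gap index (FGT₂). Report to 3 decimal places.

Below the line: £5,000, £20,800, £23,400 (q = 3 of N = 11).
Relative gaps: (28200−5000)/28200 = 0.8227; (28200−20800)/28200 = 0.2624; (28200−23400)/28200 = 0.1702.
Squared: 0.6768; 0.0689; 0.0290.
Sum = 0.774659; P₂ = 0.774659 / 11 = 0.070.

0.070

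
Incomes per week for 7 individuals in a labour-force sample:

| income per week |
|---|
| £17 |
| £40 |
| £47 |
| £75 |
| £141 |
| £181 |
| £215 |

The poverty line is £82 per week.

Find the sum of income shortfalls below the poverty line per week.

Poor units: £17, £40, £47, £75 (q = 4 of N = 7).
Individual gaps: 82−17 = 65; 82−40 = 42; 82−47 = 35; 82−75 = 7.
Aggregate gap = £149.

£149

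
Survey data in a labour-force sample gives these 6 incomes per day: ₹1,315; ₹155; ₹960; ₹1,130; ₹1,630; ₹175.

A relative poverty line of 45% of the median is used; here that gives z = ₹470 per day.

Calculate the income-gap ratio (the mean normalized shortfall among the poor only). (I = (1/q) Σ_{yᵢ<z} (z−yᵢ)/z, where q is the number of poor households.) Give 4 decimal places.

Below z: ₹155, ₹175 (q = 2 of N = 6).
Relative gaps: 0.6702, 0.6277; sum = 1.297872.
I averages over the q = 2 poor units only: 1.297872 / 2 = 0.6489.

0.6489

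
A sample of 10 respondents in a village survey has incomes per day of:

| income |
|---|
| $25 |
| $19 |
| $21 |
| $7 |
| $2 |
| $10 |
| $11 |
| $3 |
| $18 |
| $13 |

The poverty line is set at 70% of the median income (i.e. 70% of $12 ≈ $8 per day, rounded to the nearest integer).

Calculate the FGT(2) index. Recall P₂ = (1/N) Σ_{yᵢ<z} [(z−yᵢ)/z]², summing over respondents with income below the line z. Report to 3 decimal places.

Below z: $2, $3, $7 (q = 3 of N = 10).
Normalized shortfalls: (8−2)/8 = 0.7500; (8−3)/8 = 0.6250; (8−7)/8 = 0.1250.
Squared: 0.5625; 0.3906; 0.0156.
Sum = 0.968750; P₂ = 0.968750 / 10 = 0.097.

0.097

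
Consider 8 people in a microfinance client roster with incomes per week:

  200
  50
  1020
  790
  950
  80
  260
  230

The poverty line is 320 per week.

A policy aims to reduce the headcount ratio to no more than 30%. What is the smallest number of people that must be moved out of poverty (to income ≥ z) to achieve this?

Currently q = 5 of N = 8 are below the line (H = 0.625).
A headcount ratio of at most 30% allows at most ⌊0.30 × 8⌋ = 2 poor people.
So at least 5 − 2 = 3 must be lifted.

3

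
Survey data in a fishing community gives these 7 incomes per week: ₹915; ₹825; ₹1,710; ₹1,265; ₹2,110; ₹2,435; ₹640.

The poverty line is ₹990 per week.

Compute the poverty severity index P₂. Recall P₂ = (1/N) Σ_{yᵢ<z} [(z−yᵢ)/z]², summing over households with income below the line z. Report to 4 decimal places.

Below z: ₹640, ₹825, ₹915 (q = 3 of N = 7).
Gap ratios (z−y)/z: (990−640)/990 = 0.3535; (990−825)/990 = 0.1667; (990−915)/990 = 0.0758.
Squared: 0.1250; 0.0278; 0.0057.
Sum = 0.158504; P₂ = 0.158504 / 7 = 0.0226.

0.0226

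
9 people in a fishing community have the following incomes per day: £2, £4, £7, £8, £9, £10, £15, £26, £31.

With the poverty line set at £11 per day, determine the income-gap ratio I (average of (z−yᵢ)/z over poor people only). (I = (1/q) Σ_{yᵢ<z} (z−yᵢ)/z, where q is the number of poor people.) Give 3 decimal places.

0.394

Below the line: £2, £4, £7, £8, £9, £10 (q = 6 of N = 9).
Relative gaps: 0.8182, 0.6364, 0.3636, 0.2727, 0.1818, 0.0909; sum = 2.363636.
The income-gap ratio divides by q (the poor only): 2.363636 / 6 = 0.394.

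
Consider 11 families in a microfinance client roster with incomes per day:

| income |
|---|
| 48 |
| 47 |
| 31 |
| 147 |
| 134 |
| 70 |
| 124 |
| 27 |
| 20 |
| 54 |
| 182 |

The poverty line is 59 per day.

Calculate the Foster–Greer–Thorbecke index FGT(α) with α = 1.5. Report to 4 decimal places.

0.1328

Below z: 20, 27, 31, 47, 48, 54 (q = 6 of N = 11).
Normalized shortfalls: (59−20)/59 = 0.6610; (59−27)/59 = 0.5424; (59−31)/59 = 0.4746; (59−47)/59 = 0.2034; (59−48)/59 = 0.1864; (59−54)/59 = 0.0847.
Raised to α = 1.5: 0.53743; 0.39944; 0.32693; 0.09173; 0.08050; 0.02467.
Sum = 1.460695; FGT(1.5) = 1.460695 / 11 = 0.1328.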